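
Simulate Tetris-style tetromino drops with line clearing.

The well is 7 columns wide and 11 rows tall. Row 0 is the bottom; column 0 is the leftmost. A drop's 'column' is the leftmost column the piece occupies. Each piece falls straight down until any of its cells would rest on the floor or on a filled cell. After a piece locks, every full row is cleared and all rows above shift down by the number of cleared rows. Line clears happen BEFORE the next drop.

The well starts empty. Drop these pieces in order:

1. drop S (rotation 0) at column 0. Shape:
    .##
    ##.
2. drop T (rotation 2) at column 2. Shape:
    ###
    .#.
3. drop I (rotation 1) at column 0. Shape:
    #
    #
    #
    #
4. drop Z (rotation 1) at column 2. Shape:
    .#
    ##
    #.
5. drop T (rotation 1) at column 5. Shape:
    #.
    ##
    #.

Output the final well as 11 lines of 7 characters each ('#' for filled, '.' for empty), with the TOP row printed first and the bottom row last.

Answer: .......
.......
.......
.......
.......
...#...
#.##...
#.#....
#.####.
####.##
##...#.

Derivation:
Drop 1: S rot0 at col 0 lands with bottom-row=0; cleared 0 line(s) (total 0); column heights now [1 2 2 0 0 0 0], max=2
Drop 2: T rot2 at col 2 lands with bottom-row=1; cleared 0 line(s) (total 0); column heights now [1 2 3 3 3 0 0], max=3
Drop 3: I rot1 at col 0 lands with bottom-row=1; cleared 0 line(s) (total 0); column heights now [5 2 3 3 3 0 0], max=5
Drop 4: Z rot1 at col 2 lands with bottom-row=3; cleared 0 line(s) (total 0); column heights now [5 2 5 6 3 0 0], max=6
Drop 5: T rot1 at col 5 lands with bottom-row=0; cleared 0 line(s) (total 0); column heights now [5 2 5 6 3 3 2], max=6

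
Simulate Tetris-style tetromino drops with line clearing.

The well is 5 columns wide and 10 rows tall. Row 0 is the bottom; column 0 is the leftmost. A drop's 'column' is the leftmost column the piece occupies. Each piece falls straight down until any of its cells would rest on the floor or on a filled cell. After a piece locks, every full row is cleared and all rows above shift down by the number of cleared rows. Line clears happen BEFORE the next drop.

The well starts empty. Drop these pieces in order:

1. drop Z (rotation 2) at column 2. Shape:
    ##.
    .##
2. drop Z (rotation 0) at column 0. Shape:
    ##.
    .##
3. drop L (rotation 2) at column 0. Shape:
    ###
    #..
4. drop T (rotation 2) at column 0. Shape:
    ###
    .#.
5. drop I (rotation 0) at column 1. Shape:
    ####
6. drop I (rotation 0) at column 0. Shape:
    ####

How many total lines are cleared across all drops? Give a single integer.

Answer: 0

Derivation:
Drop 1: Z rot2 at col 2 lands with bottom-row=0; cleared 0 line(s) (total 0); column heights now [0 0 2 2 1], max=2
Drop 2: Z rot0 at col 0 lands with bottom-row=2; cleared 0 line(s) (total 0); column heights now [4 4 3 2 1], max=4
Drop 3: L rot2 at col 0 lands with bottom-row=4; cleared 0 line(s) (total 0); column heights now [6 6 6 2 1], max=6
Drop 4: T rot2 at col 0 lands with bottom-row=6; cleared 0 line(s) (total 0); column heights now [8 8 8 2 1], max=8
Drop 5: I rot0 at col 1 lands with bottom-row=8; cleared 0 line(s) (total 0); column heights now [8 9 9 9 9], max=9
Drop 6: I rot0 at col 0 lands with bottom-row=9; cleared 0 line(s) (total 0); column heights now [10 10 10 10 9], max=10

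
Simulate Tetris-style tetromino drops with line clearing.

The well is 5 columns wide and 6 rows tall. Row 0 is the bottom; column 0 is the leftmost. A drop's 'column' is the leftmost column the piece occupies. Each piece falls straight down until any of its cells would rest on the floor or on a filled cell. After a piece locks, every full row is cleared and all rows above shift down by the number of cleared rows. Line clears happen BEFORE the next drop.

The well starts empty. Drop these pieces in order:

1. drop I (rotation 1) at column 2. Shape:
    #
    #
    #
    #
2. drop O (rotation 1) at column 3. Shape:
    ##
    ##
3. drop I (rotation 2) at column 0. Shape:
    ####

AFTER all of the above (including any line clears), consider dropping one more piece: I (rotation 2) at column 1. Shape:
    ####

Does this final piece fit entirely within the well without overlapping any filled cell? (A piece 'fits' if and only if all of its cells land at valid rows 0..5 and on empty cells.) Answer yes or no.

Drop 1: I rot1 at col 2 lands with bottom-row=0; cleared 0 line(s) (total 0); column heights now [0 0 4 0 0], max=4
Drop 2: O rot1 at col 3 lands with bottom-row=0; cleared 0 line(s) (total 0); column heights now [0 0 4 2 2], max=4
Drop 3: I rot2 at col 0 lands with bottom-row=4; cleared 0 line(s) (total 0); column heights now [5 5 5 5 2], max=5
Test piece I rot2 at col 1 (width 4): heights before test = [5 5 5 5 2]; fits = True

Answer: yes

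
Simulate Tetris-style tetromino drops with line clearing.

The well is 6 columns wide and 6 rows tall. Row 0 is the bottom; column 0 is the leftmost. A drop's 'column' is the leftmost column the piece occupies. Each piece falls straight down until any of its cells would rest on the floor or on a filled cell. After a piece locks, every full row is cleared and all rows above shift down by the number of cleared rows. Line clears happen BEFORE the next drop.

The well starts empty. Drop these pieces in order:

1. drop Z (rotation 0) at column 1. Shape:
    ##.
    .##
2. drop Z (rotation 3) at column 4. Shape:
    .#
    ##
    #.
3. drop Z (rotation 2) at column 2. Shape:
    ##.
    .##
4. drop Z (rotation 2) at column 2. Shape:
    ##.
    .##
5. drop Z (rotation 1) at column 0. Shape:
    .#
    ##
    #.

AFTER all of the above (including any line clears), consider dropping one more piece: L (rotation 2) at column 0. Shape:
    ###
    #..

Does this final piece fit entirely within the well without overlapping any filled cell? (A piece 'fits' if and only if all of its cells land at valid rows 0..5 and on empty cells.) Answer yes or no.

Answer: no

Derivation:
Drop 1: Z rot0 at col 1 lands with bottom-row=0; cleared 0 line(s) (total 0); column heights now [0 2 2 1 0 0], max=2
Drop 2: Z rot3 at col 4 lands with bottom-row=0; cleared 0 line(s) (total 0); column heights now [0 2 2 1 2 3], max=3
Drop 3: Z rot2 at col 2 lands with bottom-row=2; cleared 0 line(s) (total 0); column heights now [0 2 4 4 3 3], max=4
Drop 4: Z rot2 at col 2 lands with bottom-row=4; cleared 0 line(s) (total 0); column heights now [0 2 6 6 5 3], max=6
Drop 5: Z rot1 at col 0 lands with bottom-row=1; cleared 0 line(s) (total 0); column heights now [3 4 6 6 5 3], max=6
Test piece L rot2 at col 0 (width 3): heights before test = [3 4 6 6 5 3]; fits = False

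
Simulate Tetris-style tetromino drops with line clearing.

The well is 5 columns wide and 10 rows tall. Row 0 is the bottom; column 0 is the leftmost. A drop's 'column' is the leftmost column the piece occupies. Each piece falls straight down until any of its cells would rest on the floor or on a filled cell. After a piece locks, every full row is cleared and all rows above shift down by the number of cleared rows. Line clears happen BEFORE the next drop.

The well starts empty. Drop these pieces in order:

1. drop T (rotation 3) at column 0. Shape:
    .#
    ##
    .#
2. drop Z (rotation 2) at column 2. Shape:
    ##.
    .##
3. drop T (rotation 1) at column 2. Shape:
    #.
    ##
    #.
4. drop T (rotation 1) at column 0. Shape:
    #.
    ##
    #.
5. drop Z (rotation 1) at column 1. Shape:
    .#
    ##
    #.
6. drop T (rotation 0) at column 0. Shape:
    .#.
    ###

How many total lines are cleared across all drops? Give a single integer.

Drop 1: T rot3 at col 0 lands with bottom-row=0; cleared 0 line(s) (total 0); column heights now [2 3 0 0 0], max=3
Drop 2: Z rot2 at col 2 lands with bottom-row=0; cleared 0 line(s) (total 0); column heights now [2 3 2 2 1], max=3
Drop 3: T rot1 at col 2 lands with bottom-row=2; cleared 0 line(s) (total 0); column heights now [2 3 5 4 1], max=5
Drop 4: T rot1 at col 0 lands with bottom-row=2; cleared 0 line(s) (total 0); column heights now [5 4 5 4 1], max=5
Drop 5: Z rot1 at col 1 lands with bottom-row=4; cleared 0 line(s) (total 0); column heights now [5 6 7 4 1], max=7
Drop 6: T rot0 at col 0 lands with bottom-row=7; cleared 0 line(s) (total 0); column heights now [8 9 8 4 1], max=9

Answer: 0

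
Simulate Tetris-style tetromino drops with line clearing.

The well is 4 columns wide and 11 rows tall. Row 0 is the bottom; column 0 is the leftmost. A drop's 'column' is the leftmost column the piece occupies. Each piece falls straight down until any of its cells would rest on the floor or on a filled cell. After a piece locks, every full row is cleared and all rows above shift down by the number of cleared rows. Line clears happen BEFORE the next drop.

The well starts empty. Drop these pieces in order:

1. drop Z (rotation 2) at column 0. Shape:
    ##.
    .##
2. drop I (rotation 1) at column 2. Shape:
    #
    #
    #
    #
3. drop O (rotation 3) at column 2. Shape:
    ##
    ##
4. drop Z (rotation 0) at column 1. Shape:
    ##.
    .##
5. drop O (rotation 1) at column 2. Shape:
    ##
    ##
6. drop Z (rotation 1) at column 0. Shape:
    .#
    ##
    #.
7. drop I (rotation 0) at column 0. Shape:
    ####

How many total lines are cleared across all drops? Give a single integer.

Drop 1: Z rot2 at col 0 lands with bottom-row=0; cleared 0 line(s) (total 0); column heights now [2 2 1 0], max=2
Drop 2: I rot1 at col 2 lands with bottom-row=1; cleared 0 line(s) (total 0); column heights now [2 2 5 0], max=5
Drop 3: O rot3 at col 2 lands with bottom-row=5; cleared 0 line(s) (total 0); column heights now [2 2 7 7], max=7
Drop 4: Z rot0 at col 1 lands with bottom-row=7; cleared 0 line(s) (total 0); column heights now [2 9 9 8], max=9
Drop 5: O rot1 at col 2 lands with bottom-row=9; cleared 0 line(s) (total 0); column heights now [2 9 11 11], max=11
Drop 6: Z rot1 at col 0 lands with bottom-row=8; cleared 1 line(s) (total 1); column heights now [9 10 10 10], max=10
Drop 7: I rot0 at col 0 lands with bottom-row=10; cleared 1 line(s) (total 2); column heights now [9 10 10 10], max=10

Answer: 2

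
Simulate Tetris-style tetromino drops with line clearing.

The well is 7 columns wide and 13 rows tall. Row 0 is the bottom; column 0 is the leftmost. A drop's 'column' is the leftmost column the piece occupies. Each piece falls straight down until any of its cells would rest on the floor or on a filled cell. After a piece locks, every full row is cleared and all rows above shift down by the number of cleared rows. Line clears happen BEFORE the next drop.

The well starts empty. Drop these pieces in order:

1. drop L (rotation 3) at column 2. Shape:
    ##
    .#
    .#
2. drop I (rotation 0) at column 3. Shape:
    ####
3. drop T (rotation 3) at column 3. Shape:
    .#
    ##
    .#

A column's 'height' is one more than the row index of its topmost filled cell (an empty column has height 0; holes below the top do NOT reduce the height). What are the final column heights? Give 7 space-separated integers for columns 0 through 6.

Answer: 0 0 3 6 7 4 4

Derivation:
Drop 1: L rot3 at col 2 lands with bottom-row=0; cleared 0 line(s) (total 0); column heights now [0 0 3 3 0 0 0], max=3
Drop 2: I rot0 at col 3 lands with bottom-row=3; cleared 0 line(s) (total 0); column heights now [0 0 3 4 4 4 4], max=4
Drop 3: T rot3 at col 3 lands with bottom-row=4; cleared 0 line(s) (total 0); column heights now [0 0 3 6 7 4 4], max=7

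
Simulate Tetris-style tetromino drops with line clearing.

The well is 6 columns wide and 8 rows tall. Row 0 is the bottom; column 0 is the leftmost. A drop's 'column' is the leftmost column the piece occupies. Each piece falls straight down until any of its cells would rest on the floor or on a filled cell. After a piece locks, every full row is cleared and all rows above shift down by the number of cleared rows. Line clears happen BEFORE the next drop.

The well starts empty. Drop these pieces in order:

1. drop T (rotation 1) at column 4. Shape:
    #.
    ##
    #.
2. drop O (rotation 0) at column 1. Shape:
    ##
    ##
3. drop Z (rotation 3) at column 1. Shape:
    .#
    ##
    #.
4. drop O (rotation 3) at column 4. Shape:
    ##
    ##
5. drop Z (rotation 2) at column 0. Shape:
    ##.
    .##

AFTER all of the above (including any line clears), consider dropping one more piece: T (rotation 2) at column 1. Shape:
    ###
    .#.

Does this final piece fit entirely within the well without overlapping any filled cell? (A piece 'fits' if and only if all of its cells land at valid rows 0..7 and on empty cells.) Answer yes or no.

Drop 1: T rot1 at col 4 lands with bottom-row=0; cleared 0 line(s) (total 0); column heights now [0 0 0 0 3 2], max=3
Drop 2: O rot0 at col 1 lands with bottom-row=0; cleared 0 line(s) (total 0); column heights now [0 2 2 0 3 2], max=3
Drop 3: Z rot3 at col 1 lands with bottom-row=2; cleared 0 line(s) (total 0); column heights now [0 4 5 0 3 2], max=5
Drop 4: O rot3 at col 4 lands with bottom-row=3; cleared 0 line(s) (total 0); column heights now [0 4 5 0 5 5], max=5
Drop 5: Z rot2 at col 0 lands with bottom-row=5; cleared 0 line(s) (total 0); column heights now [7 7 6 0 5 5], max=7
Test piece T rot2 at col 1 (width 3): heights before test = [7 7 6 0 5 5]; fits = True

Answer: yes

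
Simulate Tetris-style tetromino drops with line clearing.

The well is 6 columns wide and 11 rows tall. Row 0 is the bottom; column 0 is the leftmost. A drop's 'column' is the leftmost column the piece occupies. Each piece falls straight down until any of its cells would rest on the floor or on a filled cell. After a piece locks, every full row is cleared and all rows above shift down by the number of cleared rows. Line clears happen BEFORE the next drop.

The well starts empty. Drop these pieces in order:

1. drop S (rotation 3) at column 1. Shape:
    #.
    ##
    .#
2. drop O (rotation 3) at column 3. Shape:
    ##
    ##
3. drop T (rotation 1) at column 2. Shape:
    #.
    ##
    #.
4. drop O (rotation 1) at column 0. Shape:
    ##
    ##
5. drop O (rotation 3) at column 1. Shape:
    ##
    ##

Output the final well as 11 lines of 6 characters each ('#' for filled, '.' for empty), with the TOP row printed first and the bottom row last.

Drop 1: S rot3 at col 1 lands with bottom-row=0; cleared 0 line(s) (total 0); column heights now [0 3 2 0 0 0], max=3
Drop 2: O rot3 at col 3 lands with bottom-row=0; cleared 0 line(s) (total 0); column heights now [0 3 2 2 2 0], max=3
Drop 3: T rot1 at col 2 lands with bottom-row=2; cleared 0 line(s) (total 0); column heights now [0 3 5 4 2 0], max=5
Drop 4: O rot1 at col 0 lands with bottom-row=3; cleared 0 line(s) (total 0); column heights now [5 5 5 4 2 0], max=5
Drop 5: O rot3 at col 1 lands with bottom-row=5; cleared 0 line(s) (total 0); column heights now [5 7 7 4 2 0], max=7

Answer: ......
......
......
......
.##...
.##...
###...
####..
.##...
.####.
..###.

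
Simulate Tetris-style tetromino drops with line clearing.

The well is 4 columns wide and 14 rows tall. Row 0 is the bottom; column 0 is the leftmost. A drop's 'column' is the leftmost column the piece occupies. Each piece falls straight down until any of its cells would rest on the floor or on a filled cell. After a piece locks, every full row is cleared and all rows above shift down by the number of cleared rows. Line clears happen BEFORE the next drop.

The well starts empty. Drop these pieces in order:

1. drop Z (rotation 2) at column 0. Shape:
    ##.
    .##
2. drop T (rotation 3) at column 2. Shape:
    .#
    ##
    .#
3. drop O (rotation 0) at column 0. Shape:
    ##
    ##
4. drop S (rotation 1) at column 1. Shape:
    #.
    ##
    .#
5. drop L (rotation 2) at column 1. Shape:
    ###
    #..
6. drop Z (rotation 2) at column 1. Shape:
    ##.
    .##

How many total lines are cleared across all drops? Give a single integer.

Drop 1: Z rot2 at col 0 lands with bottom-row=0; cleared 0 line(s) (total 0); column heights now [2 2 1 0], max=2
Drop 2: T rot3 at col 2 lands with bottom-row=0; cleared 1 line(s) (total 1); column heights now [0 1 1 2], max=2
Drop 3: O rot0 at col 0 lands with bottom-row=1; cleared 0 line(s) (total 1); column heights now [3 3 1 2], max=3
Drop 4: S rot1 at col 1 lands with bottom-row=2; cleared 0 line(s) (total 1); column heights now [3 5 4 2], max=5
Drop 5: L rot2 at col 1 lands with bottom-row=5; cleared 0 line(s) (total 1); column heights now [3 7 7 7], max=7
Drop 6: Z rot2 at col 1 lands with bottom-row=7; cleared 0 line(s) (total 1); column heights now [3 9 9 8], max=9

Answer: 1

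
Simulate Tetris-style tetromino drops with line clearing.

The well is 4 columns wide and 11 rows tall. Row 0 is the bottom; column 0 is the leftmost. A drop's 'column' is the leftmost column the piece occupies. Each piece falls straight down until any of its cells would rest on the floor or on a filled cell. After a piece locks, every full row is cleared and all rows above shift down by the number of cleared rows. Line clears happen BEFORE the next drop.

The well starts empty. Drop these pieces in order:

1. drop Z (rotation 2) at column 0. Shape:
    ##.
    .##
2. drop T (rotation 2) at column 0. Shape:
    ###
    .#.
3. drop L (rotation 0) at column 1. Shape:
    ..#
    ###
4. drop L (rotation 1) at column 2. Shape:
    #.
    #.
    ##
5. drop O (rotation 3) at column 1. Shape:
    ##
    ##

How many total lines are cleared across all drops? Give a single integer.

Drop 1: Z rot2 at col 0 lands with bottom-row=0; cleared 0 line(s) (total 0); column heights now [2 2 1 0], max=2
Drop 2: T rot2 at col 0 lands with bottom-row=2; cleared 0 line(s) (total 0); column heights now [4 4 4 0], max=4
Drop 3: L rot0 at col 1 lands with bottom-row=4; cleared 0 line(s) (total 0); column heights now [4 5 5 6], max=6
Drop 4: L rot1 at col 2 lands with bottom-row=6; cleared 0 line(s) (total 0); column heights now [4 5 9 7], max=9
Drop 5: O rot3 at col 1 lands with bottom-row=9; cleared 0 line(s) (total 0); column heights now [4 11 11 7], max=11

Answer: 0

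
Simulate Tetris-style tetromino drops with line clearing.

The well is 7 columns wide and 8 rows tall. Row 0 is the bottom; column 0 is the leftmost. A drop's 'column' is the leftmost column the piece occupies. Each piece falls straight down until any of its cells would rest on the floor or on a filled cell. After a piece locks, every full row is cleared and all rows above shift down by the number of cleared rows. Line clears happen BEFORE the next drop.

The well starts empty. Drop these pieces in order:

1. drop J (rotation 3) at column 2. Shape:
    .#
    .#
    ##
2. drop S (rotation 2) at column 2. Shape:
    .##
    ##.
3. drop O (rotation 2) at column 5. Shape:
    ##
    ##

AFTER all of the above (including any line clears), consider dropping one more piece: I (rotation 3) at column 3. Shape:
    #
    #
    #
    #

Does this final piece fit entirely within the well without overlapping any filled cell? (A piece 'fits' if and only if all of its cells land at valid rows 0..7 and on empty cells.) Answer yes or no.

Drop 1: J rot3 at col 2 lands with bottom-row=0; cleared 0 line(s) (total 0); column heights now [0 0 1 3 0 0 0], max=3
Drop 2: S rot2 at col 2 lands with bottom-row=3; cleared 0 line(s) (total 0); column heights now [0 0 4 5 5 0 0], max=5
Drop 3: O rot2 at col 5 lands with bottom-row=0; cleared 0 line(s) (total 0); column heights now [0 0 4 5 5 2 2], max=5
Test piece I rot3 at col 3 (width 1): heights before test = [0 0 4 5 5 2 2]; fits = False

Answer: no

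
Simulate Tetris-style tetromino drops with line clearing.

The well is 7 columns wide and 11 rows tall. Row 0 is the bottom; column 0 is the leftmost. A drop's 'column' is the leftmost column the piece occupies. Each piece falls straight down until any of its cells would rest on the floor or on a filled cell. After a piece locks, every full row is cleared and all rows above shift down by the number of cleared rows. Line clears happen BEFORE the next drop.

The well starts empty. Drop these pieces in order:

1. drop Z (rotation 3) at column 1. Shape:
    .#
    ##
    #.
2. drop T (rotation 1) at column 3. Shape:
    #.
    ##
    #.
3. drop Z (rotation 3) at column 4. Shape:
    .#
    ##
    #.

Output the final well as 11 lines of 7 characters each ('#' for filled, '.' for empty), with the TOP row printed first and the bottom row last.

Drop 1: Z rot3 at col 1 lands with bottom-row=0; cleared 0 line(s) (total 0); column heights now [0 2 3 0 0 0 0], max=3
Drop 2: T rot1 at col 3 lands with bottom-row=0; cleared 0 line(s) (total 0); column heights now [0 2 3 3 2 0 0], max=3
Drop 3: Z rot3 at col 4 lands with bottom-row=2; cleared 0 line(s) (total 0); column heights now [0 2 3 3 4 5 0], max=5

Answer: .......
.......
.......
.......
.......
.......
.....#.
....##.
..###..
.####..
.#.#...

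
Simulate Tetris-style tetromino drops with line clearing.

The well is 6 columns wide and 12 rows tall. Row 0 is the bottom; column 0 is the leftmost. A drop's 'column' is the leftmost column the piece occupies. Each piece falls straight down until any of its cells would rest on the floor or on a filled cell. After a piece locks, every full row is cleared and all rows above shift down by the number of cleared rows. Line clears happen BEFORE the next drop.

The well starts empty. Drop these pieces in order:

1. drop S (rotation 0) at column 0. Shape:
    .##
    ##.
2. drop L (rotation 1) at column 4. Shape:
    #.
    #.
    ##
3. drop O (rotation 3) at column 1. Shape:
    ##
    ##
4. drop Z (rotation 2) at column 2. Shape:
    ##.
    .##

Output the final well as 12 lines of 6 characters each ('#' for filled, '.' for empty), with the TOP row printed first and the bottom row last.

Answer: ......
......
......
......
......
......
......
..##..
.####.
.##.#.
.##.#.
##..##

Derivation:
Drop 1: S rot0 at col 0 lands with bottom-row=0; cleared 0 line(s) (total 0); column heights now [1 2 2 0 0 0], max=2
Drop 2: L rot1 at col 4 lands with bottom-row=0; cleared 0 line(s) (total 0); column heights now [1 2 2 0 3 1], max=3
Drop 3: O rot3 at col 1 lands with bottom-row=2; cleared 0 line(s) (total 0); column heights now [1 4 4 0 3 1], max=4
Drop 4: Z rot2 at col 2 lands with bottom-row=3; cleared 0 line(s) (total 0); column heights now [1 4 5 5 4 1], max=5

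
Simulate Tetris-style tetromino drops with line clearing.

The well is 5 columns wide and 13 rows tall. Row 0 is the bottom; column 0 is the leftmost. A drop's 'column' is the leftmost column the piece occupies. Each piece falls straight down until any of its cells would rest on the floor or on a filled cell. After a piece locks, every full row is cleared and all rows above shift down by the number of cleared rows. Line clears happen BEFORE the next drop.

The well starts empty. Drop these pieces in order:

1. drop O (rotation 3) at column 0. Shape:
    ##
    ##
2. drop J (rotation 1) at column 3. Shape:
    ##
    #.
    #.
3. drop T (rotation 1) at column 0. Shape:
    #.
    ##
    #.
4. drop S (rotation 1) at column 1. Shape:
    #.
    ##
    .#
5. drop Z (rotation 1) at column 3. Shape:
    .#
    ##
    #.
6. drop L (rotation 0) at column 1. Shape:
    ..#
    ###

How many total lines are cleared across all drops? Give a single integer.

Drop 1: O rot3 at col 0 lands with bottom-row=0; cleared 0 line(s) (total 0); column heights now [2 2 0 0 0], max=2
Drop 2: J rot1 at col 3 lands with bottom-row=0; cleared 0 line(s) (total 0); column heights now [2 2 0 3 3], max=3
Drop 3: T rot1 at col 0 lands with bottom-row=2; cleared 0 line(s) (total 0); column heights now [5 4 0 3 3], max=5
Drop 4: S rot1 at col 1 lands with bottom-row=3; cleared 0 line(s) (total 0); column heights now [5 6 5 3 3], max=6
Drop 5: Z rot1 at col 3 lands with bottom-row=3; cleared 1 line(s) (total 1); column heights now [4 5 4 4 5], max=5
Drop 6: L rot0 at col 1 lands with bottom-row=5; cleared 0 line(s) (total 1); column heights now [4 6 6 7 5], max=7

Answer: 1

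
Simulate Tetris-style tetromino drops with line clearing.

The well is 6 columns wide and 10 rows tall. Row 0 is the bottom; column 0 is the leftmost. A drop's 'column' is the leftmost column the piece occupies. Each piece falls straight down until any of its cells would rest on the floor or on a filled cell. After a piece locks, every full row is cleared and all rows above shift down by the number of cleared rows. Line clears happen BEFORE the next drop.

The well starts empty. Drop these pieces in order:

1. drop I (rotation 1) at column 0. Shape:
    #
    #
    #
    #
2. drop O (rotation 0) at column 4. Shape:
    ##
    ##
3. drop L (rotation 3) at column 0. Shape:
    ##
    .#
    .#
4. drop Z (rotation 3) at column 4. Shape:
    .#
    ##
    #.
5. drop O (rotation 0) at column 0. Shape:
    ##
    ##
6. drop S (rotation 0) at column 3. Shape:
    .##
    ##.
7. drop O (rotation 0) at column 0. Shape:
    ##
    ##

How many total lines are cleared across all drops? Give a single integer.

Drop 1: I rot1 at col 0 lands with bottom-row=0; cleared 0 line(s) (total 0); column heights now [4 0 0 0 0 0], max=4
Drop 2: O rot0 at col 4 lands with bottom-row=0; cleared 0 line(s) (total 0); column heights now [4 0 0 0 2 2], max=4
Drop 3: L rot3 at col 0 lands with bottom-row=2; cleared 0 line(s) (total 0); column heights now [5 5 0 0 2 2], max=5
Drop 4: Z rot3 at col 4 lands with bottom-row=2; cleared 0 line(s) (total 0); column heights now [5 5 0 0 4 5], max=5
Drop 5: O rot0 at col 0 lands with bottom-row=5; cleared 0 line(s) (total 0); column heights now [7 7 0 0 4 5], max=7
Drop 6: S rot0 at col 3 lands with bottom-row=4; cleared 0 line(s) (total 0); column heights now [7 7 0 5 6 6], max=7
Drop 7: O rot0 at col 0 lands with bottom-row=7; cleared 0 line(s) (total 0); column heights now [9 9 0 5 6 6], max=9

Answer: 0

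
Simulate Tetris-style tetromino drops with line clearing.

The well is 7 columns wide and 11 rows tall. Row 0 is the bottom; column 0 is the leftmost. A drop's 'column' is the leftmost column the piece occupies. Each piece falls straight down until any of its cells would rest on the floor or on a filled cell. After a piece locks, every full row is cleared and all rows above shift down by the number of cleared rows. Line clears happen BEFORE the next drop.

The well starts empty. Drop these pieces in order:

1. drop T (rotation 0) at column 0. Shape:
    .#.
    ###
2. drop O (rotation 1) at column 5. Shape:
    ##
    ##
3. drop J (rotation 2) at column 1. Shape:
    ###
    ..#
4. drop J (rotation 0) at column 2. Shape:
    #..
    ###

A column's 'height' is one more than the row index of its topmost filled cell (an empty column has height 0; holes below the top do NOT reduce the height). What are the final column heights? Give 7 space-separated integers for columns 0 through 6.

Answer: 1 3 5 4 4 2 2

Derivation:
Drop 1: T rot0 at col 0 lands with bottom-row=0; cleared 0 line(s) (total 0); column heights now [1 2 1 0 0 0 0], max=2
Drop 2: O rot1 at col 5 lands with bottom-row=0; cleared 0 line(s) (total 0); column heights now [1 2 1 0 0 2 2], max=2
Drop 3: J rot2 at col 1 lands with bottom-row=1; cleared 0 line(s) (total 0); column heights now [1 3 3 3 0 2 2], max=3
Drop 4: J rot0 at col 2 lands with bottom-row=3; cleared 0 line(s) (total 0); column heights now [1 3 5 4 4 2 2], max=5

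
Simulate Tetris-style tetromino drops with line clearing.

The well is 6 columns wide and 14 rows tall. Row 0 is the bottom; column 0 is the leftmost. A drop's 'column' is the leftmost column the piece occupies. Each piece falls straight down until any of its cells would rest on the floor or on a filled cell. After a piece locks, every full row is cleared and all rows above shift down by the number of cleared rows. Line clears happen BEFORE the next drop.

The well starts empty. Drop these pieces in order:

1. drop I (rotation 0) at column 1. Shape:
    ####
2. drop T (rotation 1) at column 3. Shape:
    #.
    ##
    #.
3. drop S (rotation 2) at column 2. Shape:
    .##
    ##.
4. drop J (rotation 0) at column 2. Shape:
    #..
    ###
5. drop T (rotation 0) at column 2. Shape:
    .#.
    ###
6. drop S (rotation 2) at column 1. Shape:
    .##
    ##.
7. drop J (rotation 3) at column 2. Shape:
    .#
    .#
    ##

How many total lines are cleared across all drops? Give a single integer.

Answer: 0

Derivation:
Drop 1: I rot0 at col 1 lands with bottom-row=0; cleared 0 line(s) (total 0); column heights now [0 1 1 1 1 0], max=1
Drop 2: T rot1 at col 3 lands with bottom-row=1; cleared 0 line(s) (total 0); column heights now [0 1 1 4 3 0], max=4
Drop 3: S rot2 at col 2 lands with bottom-row=4; cleared 0 line(s) (total 0); column heights now [0 1 5 6 6 0], max=6
Drop 4: J rot0 at col 2 lands with bottom-row=6; cleared 0 line(s) (total 0); column heights now [0 1 8 7 7 0], max=8
Drop 5: T rot0 at col 2 lands with bottom-row=8; cleared 0 line(s) (total 0); column heights now [0 1 9 10 9 0], max=10
Drop 6: S rot2 at col 1 lands with bottom-row=9; cleared 0 line(s) (total 0); column heights now [0 10 11 11 9 0], max=11
Drop 7: J rot3 at col 2 lands with bottom-row=11; cleared 0 line(s) (total 0); column heights now [0 10 12 14 9 0], max=14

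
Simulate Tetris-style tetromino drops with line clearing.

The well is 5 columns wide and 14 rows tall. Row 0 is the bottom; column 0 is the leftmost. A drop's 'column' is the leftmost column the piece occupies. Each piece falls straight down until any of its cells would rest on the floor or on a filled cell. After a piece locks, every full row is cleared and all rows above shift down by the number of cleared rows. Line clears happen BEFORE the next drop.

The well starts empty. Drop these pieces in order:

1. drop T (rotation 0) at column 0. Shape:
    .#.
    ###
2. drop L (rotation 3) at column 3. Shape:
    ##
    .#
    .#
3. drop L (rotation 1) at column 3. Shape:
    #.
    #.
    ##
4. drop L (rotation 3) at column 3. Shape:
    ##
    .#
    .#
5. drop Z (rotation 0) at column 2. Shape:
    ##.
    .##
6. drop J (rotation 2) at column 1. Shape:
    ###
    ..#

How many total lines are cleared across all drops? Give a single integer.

Answer: 0

Derivation:
Drop 1: T rot0 at col 0 lands with bottom-row=0; cleared 0 line(s) (total 0); column heights now [1 2 1 0 0], max=2
Drop 2: L rot3 at col 3 lands with bottom-row=0; cleared 0 line(s) (total 0); column heights now [1 2 1 3 3], max=3
Drop 3: L rot1 at col 3 lands with bottom-row=3; cleared 0 line(s) (total 0); column heights now [1 2 1 6 4], max=6
Drop 4: L rot3 at col 3 lands with bottom-row=4; cleared 0 line(s) (total 0); column heights now [1 2 1 7 7], max=7
Drop 5: Z rot0 at col 2 lands with bottom-row=7; cleared 0 line(s) (total 0); column heights now [1 2 9 9 8], max=9
Drop 6: J rot2 at col 1 lands with bottom-row=9; cleared 0 line(s) (total 0); column heights now [1 11 11 11 8], max=11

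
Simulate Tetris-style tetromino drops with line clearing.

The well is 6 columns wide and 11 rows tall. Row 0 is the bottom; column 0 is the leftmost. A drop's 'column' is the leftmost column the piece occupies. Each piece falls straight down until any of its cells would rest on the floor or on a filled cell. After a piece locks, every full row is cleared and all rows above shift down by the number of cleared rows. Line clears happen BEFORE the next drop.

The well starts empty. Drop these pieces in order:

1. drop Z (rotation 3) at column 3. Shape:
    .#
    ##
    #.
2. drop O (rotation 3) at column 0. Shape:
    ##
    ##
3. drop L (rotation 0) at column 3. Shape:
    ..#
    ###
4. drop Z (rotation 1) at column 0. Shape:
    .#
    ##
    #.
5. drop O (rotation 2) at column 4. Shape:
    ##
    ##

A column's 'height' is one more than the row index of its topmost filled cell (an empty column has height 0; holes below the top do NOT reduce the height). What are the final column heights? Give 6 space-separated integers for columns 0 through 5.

Answer: 4 5 0 4 7 7

Derivation:
Drop 1: Z rot3 at col 3 lands with bottom-row=0; cleared 0 line(s) (total 0); column heights now [0 0 0 2 3 0], max=3
Drop 2: O rot3 at col 0 lands with bottom-row=0; cleared 0 line(s) (total 0); column heights now [2 2 0 2 3 0], max=3
Drop 3: L rot0 at col 3 lands with bottom-row=3; cleared 0 line(s) (total 0); column heights now [2 2 0 4 4 5], max=5
Drop 4: Z rot1 at col 0 lands with bottom-row=2; cleared 0 line(s) (total 0); column heights now [4 5 0 4 4 5], max=5
Drop 5: O rot2 at col 4 lands with bottom-row=5; cleared 0 line(s) (total 0); column heights now [4 5 0 4 7 7], max=7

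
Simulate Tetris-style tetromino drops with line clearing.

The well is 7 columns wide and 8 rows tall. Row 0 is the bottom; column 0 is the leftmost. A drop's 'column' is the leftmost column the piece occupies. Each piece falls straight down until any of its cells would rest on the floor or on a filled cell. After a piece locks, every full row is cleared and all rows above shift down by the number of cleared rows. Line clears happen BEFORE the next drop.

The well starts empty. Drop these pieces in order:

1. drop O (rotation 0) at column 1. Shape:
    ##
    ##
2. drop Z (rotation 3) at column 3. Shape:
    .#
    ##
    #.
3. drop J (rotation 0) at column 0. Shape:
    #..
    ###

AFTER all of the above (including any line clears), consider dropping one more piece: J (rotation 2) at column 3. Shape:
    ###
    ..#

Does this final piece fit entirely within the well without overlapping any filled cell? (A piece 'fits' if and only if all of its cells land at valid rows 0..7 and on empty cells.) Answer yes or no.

Answer: yes

Derivation:
Drop 1: O rot0 at col 1 lands with bottom-row=0; cleared 0 line(s) (total 0); column heights now [0 2 2 0 0 0 0], max=2
Drop 2: Z rot3 at col 3 lands with bottom-row=0; cleared 0 line(s) (total 0); column heights now [0 2 2 2 3 0 0], max=3
Drop 3: J rot0 at col 0 lands with bottom-row=2; cleared 0 line(s) (total 0); column heights now [4 3 3 2 3 0 0], max=4
Test piece J rot2 at col 3 (width 3): heights before test = [4 3 3 2 3 0 0]; fits = True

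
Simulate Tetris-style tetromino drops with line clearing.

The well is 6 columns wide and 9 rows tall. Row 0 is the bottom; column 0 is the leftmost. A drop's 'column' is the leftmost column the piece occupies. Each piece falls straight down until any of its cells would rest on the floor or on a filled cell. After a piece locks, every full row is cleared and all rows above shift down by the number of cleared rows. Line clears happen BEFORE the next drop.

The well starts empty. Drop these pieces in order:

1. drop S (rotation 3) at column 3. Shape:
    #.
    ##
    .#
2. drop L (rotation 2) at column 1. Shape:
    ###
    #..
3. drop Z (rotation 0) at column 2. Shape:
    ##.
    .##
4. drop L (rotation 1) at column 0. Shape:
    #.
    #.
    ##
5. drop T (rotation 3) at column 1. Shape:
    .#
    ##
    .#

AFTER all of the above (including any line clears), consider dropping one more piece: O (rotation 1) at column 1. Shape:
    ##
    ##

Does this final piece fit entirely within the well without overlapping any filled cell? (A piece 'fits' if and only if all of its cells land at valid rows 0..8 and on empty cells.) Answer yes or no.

Drop 1: S rot3 at col 3 lands with bottom-row=0; cleared 0 line(s) (total 0); column heights now [0 0 0 3 2 0], max=3
Drop 2: L rot2 at col 1 lands with bottom-row=2; cleared 0 line(s) (total 0); column heights now [0 4 4 4 2 0], max=4
Drop 3: Z rot0 at col 2 lands with bottom-row=4; cleared 0 line(s) (total 0); column heights now [0 4 6 6 5 0], max=6
Drop 4: L rot1 at col 0 lands with bottom-row=4; cleared 0 line(s) (total 0); column heights now [7 5 6 6 5 0], max=7
Drop 5: T rot3 at col 1 lands with bottom-row=6; cleared 0 line(s) (total 0); column heights now [7 8 9 6 5 0], max=9
Test piece O rot1 at col 1 (width 2): heights before test = [7 8 9 6 5 0]; fits = False

Answer: no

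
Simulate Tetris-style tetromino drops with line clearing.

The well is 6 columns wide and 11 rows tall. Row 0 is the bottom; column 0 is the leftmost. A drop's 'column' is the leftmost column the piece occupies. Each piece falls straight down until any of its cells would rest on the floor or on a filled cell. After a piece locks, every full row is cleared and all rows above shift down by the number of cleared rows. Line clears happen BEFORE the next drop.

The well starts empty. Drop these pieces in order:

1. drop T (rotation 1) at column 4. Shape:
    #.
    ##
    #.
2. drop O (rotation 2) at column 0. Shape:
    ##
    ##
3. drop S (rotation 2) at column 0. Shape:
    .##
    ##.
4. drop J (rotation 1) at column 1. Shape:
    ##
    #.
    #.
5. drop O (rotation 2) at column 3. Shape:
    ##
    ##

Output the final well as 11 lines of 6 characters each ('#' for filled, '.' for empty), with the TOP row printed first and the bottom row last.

Answer: ......
......
......
......
.##...
.#....
.#.##.
.####.
##..#.
##..##
##..#.

Derivation:
Drop 1: T rot1 at col 4 lands with bottom-row=0; cleared 0 line(s) (total 0); column heights now [0 0 0 0 3 2], max=3
Drop 2: O rot2 at col 0 lands with bottom-row=0; cleared 0 line(s) (total 0); column heights now [2 2 0 0 3 2], max=3
Drop 3: S rot2 at col 0 lands with bottom-row=2; cleared 0 line(s) (total 0); column heights now [3 4 4 0 3 2], max=4
Drop 4: J rot1 at col 1 lands with bottom-row=4; cleared 0 line(s) (total 0); column heights now [3 7 7 0 3 2], max=7
Drop 5: O rot2 at col 3 lands with bottom-row=3; cleared 0 line(s) (total 0); column heights now [3 7 7 5 5 2], max=7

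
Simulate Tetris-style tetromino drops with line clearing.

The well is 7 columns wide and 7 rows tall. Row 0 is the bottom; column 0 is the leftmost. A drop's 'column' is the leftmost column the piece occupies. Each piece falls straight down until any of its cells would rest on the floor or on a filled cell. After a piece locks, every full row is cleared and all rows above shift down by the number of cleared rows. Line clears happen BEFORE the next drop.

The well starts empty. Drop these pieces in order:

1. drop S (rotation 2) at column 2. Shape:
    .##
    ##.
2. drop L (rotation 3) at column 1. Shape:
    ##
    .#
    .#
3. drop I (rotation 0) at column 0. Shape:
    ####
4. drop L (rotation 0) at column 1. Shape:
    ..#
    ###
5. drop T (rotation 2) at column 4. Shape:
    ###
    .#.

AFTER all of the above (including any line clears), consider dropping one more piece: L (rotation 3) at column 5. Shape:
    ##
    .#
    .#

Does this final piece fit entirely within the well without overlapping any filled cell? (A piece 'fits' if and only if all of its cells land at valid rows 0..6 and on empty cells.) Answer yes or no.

Drop 1: S rot2 at col 2 lands with bottom-row=0; cleared 0 line(s) (total 0); column heights now [0 0 1 2 2 0 0], max=2
Drop 2: L rot3 at col 1 lands with bottom-row=1; cleared 0 line(s) (total 0); column heights now [0 4 4 2 2 0 0], max=4
Drop 3: I rot0 at col 0 lands with bottom-row=4; cleared 0 line(s) (total 0); column heights now [5 5 5 5 2 0 0], max=5
Drop 4: L rot0 at col 1 lands with bottom-row=5; cleared 0 line(s) (total 0); column heights now [5 6 6 7 2 0 0], max=7
Drop 5: T rot2 at col 4 lands with bottom-row=1; cleared 0 line(s) (total 0); column heights now [5 6 6 7 3 3 3], max=7
Test piece L rot3 at col 5 (width 2): heights before test = [5 6 6 7 3 3 3]; fits = True

Answer: yes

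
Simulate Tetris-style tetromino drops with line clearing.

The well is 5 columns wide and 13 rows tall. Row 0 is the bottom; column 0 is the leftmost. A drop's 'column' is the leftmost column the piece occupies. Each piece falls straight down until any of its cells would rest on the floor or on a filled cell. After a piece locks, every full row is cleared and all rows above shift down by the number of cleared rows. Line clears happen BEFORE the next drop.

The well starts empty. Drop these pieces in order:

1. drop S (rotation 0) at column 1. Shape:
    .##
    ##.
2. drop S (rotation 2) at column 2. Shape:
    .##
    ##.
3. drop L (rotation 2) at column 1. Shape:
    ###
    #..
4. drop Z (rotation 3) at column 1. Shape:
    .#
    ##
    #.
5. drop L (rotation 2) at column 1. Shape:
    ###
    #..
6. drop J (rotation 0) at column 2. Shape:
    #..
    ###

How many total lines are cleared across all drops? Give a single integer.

Answer: 0

Derivation:
Drop 1: S rot0 at col 1 lands with bottom-row=0; cleared 0 line(s) (total 0); column heights now [0 1 2 2 0], max=2
Drop 2: S rot2 at col 2 lands with bottom-row=2; cleared 0 line(s) (total 0); column heights now [0 1 3 4 4], max=4
Drop 3: L rot2 at col 1 lands with bottom-row=3; cleared 0 line(s) (total 0); column heights now [0 5 5 5 4], max=5
Drop 4: Z rot3 at col 1 lands with bottom-row=5; cleared 0 line(s) (total 0); column heights now [0 7 8 5 4], max=8
Drop 5: L rot2 at col 1 lands with bottom-row=7; cleared 0 line(s) (total 0); column heights now [0 9 9 9 4], max=9
Drop 6: J rot0 at col 2 lands with bottom-row=9; cleared 0 line(s) (total 0); column heights now [0 9 11 10 10], max=11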